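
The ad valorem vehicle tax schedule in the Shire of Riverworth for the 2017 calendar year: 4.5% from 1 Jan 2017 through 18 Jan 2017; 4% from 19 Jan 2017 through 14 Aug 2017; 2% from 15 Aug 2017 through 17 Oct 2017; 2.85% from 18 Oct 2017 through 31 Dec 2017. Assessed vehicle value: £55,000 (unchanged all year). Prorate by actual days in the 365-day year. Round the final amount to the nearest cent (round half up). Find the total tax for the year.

1 Jan – 18 Jan 2017: 18 days at 4.5% → £55,000 × 4.5% × 18/365 = £122.0548
19 Jan – 14 Aug 2017: 208 days at 4% → £55,000 × 4% × 208/365 = £1,253.6986
15 Aug – 17 Oct 2017: 64 days at 2% → £55,000 × 2% × 64/365 = £192.8767
18 Oct – 31 Dec 2017: 75 days at 2.85% → £55,000 × 2.85% × 75/365 = £322.0890
Total = £1,890.7192

£1,890.72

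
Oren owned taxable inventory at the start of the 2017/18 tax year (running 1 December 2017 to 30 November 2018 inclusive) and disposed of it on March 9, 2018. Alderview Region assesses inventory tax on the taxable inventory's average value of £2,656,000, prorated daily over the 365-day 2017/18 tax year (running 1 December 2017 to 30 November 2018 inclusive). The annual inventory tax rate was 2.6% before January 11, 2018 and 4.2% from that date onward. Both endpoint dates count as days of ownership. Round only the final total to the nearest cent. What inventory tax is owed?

December 1, 2017 – January 10, 2018: 41 days at 2.6% → £2,656,000 × 2.6% × 41/365 = £7,756.9753
January 11 – March 9, 2018: 58 days at 4.2% → £2,656,000 × 4.2% × 58/365 = £17,726.0712
Total = £25,483.0466

£25,483.05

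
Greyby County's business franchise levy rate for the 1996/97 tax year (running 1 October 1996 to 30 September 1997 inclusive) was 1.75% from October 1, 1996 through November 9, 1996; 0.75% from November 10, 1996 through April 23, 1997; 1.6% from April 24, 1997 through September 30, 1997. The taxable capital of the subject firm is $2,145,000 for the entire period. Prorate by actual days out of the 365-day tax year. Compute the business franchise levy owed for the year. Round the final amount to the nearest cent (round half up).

$26,430.51

October 1 – November 9, 1996: 40 days at 1.75% → $2,145,000 × 1.75% × 40/365 = $4,113.6986
November 10, 1996 – April 23, 1997: 165 days at 0.75% → $2,145,000 × 0.75% × 165/365 = $7,272.4315
April 24 – September 30, 1997: 160 days at 1.6% → $2,145,000 × 1.6% × 160/365 = $15,044.3836
Total = $26,430.5137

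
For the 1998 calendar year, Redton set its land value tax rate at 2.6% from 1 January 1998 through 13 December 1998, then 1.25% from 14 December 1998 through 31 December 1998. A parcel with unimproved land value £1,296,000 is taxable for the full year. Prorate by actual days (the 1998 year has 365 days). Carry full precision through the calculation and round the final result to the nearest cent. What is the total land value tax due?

£32,833.18

1 January – 13 December 1998: 347 days at 2.6% → £1,296,000 × 2.6% × 347/365 = £32,034.2795
14 December – 31 December 1998: 18 days at 1.25% → £1,296,000 × 1.25% × 18/365 = £798.9041
Total = £32,833.1836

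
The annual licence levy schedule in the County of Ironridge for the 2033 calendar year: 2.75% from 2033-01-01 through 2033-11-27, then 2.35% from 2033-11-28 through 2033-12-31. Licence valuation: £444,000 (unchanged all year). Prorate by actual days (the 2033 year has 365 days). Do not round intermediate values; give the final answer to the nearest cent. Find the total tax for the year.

2033-01-01 to 2033-11-27: 331 days at 2.75% → £444,000 × 2.75% × 331/365 = £11,072.6301
2033-11-28 to 2033-12-31: 34 days at 2.35% → £444,000 × 2.35% × 34/365 = £971.9342
Total = £12,044.5644

£12,044.56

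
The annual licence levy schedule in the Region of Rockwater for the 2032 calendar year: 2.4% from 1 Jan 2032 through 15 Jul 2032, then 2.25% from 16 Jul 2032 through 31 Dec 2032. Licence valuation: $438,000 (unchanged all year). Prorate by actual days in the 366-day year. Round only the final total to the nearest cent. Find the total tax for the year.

1 Jan – 15 Jul 2032: 197 days at 2.4% → $438,000 × 2.4% × 197/366 = $5,658.0984
16 Jul – 31 Dec 2032: 169 days at 2.25% → $438,000 × 2.25% × 169/366 = $4,550.5328
Total = $10,208.6311

$10,208.63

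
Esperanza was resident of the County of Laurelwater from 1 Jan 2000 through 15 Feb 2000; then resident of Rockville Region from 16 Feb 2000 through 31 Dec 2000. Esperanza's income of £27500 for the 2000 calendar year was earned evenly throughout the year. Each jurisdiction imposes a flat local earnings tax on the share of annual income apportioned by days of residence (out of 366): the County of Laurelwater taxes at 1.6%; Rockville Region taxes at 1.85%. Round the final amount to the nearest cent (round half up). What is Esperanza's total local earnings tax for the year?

£500.11

The County of Laurelwater, 1 Jan – 15 Feb 2000: 46 days → £27500 × 1.6% × 46/366 = £55.3005
Rockville Region, 16 Feb – 31 Dec 2000: 320 days → £27500 × 1.85% × 320/366 = £444.8087
Total = £500.1093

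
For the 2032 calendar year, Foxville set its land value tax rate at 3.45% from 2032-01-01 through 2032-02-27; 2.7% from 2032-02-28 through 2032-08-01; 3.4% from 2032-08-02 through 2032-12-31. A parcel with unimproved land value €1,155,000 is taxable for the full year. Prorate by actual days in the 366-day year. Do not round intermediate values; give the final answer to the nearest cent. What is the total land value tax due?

€35,915.45

2032-01-01 to 2032-02-27: 58 days at 3.45% → €1,155,000 × 3.45% × 58/366 = €6,314.6311
2032-02-28 to 2032-08-01: 156 days at 2.7% → €1,155,000 × 2.7% × 156/366 = €13,291.9672
2032-08-02 to 2032-12-31: 152 days at 3.4% → €1,155,000 × 3.4% × 152/366 = €16,308.8525
Total = €35,915.4508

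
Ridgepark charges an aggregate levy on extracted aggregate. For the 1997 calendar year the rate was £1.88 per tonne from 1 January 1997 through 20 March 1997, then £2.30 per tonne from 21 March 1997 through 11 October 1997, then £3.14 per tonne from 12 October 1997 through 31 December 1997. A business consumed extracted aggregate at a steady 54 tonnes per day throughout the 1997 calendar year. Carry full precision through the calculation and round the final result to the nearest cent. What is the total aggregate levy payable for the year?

£47,215.44

1 January – 20 March 1997: 79 days × 54 tonnes/day = 4,266 tonnes at £1.88/tonne → £8,020.08
21 March – 11 October 1997: 205 days × 54 tonnes/day = 11,070 tonnes at £2.30/tonne → £25,461.00
12 October – 31 December 1997: 81 days × 54 tonnes/day = 4,374 tonnes at £3.14/tonne → £13,734.36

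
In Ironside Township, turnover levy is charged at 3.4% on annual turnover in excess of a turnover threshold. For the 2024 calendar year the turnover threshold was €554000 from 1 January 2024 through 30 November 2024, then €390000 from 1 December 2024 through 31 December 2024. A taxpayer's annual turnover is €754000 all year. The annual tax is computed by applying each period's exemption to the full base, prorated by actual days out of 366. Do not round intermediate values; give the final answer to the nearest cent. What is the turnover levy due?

1 January – 30 November 2024: 335 days, exemption €554000 → (€754000 − €554000) × 3.4% × 335/366 = €6224.0437
1 December – 31 December 2024: 31 days, exemption €390000 → (€754000 − €390000) × 3.4% × 31/366 = €1048.2404
Total = €7272.2842

€7272.28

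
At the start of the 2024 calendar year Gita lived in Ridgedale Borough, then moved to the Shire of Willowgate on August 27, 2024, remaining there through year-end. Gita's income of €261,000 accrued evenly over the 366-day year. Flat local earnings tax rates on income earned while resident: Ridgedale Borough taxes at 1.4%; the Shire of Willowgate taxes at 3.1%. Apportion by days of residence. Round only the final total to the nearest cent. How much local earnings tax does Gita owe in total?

€5,193.61

Ridgedale Borough, January 1 – August 26, 2024: 239 days → €261,000 × 1.4% × 239/366 = €2,386.0820
The Shire of Willowgate, August 27 – December 31, 2024: 127 days → €261,000 × 3.1% × 127/366 = €2,807.5328
Total = €5,193.6148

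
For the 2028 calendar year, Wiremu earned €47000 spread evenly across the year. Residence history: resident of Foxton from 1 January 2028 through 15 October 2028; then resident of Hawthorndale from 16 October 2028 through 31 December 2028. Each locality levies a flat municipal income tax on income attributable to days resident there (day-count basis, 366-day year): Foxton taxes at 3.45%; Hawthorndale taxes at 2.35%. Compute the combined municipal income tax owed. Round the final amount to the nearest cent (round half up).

€1512.73

Foxton, 1 January – 15 October 2028: 289 days → €47000 × 3.45% × 289/366 = €1280.3648
Hawthorndale, 16 October – 31 December 2028: 77 days → €47000 × 2.35% × 77/366 = €232.3675
Total = €1512.7322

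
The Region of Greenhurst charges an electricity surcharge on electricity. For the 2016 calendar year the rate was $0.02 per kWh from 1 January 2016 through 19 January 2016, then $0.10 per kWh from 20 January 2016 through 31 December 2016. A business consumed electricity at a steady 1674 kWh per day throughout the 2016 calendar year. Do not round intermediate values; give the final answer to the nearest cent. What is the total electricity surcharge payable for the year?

1 January – 19 January 2016: 19 days × 1674 kWh/day = 31,806 kWh at $0.02/kWh → $636.12
20 January – 31 December 2016: 347 days × 1674 kWh/day = 580,878 kWh at $0.10/kWh → $58,087.80

$58,723.92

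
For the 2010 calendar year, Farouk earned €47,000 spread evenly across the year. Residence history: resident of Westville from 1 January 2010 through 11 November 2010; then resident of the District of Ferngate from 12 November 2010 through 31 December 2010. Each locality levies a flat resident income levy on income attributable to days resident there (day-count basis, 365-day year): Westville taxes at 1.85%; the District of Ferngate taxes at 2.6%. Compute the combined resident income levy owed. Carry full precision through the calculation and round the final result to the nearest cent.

€917.79

Westville, 1 January – 11 November 2010: 315 days → €47,000 × 1.85% × 315/365 = €750.3904
The District of Ferngate, 12 November – 31 December 2010: 50 days → €47,000 × 2.6% × 50/365 = €167.3973
Total = €917.7877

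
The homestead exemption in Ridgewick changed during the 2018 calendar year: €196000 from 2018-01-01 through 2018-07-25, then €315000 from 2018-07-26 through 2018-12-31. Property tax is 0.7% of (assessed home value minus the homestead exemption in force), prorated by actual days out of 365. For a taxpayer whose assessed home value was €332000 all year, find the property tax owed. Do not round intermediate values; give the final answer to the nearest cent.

2018-01-01 to 2018-07-25: 206 days, exemption €196000 → (€332000 − €196000) × 0.7% × 206/365 = €537.2932
2018-07-26 to 2018-12-31: 159 days, exemption €315000 → (€332000 − €315000) × 0.7% × 159/365 = €51.8384
Total = €589.1315

€589.13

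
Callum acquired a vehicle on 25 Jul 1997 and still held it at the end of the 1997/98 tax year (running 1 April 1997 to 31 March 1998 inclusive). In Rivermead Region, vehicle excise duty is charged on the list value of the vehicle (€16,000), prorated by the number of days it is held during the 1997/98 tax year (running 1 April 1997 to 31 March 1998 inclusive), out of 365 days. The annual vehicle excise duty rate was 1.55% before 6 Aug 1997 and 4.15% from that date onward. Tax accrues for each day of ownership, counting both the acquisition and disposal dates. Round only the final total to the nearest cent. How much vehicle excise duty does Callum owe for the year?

€441.12

25 Jul – 5 Aug 1997: 12 days at 1.55% → €16,000 × 1.55% × 12/365 = €8.1534
6 Aug 1997 – 31 Mar 1998: 238 days at 4.15% → €16,000 × 4.15% × 238/365 = €432.9644
Total = €441.1178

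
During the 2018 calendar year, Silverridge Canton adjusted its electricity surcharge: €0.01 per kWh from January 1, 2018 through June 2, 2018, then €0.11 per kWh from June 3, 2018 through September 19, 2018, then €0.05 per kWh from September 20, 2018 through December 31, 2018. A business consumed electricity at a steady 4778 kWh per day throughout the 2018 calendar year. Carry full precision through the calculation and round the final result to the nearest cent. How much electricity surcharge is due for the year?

€89,205.26

January 1 – June 2, 2018: 153 days × 4778 kWh/day = 731,034 kWh at €0.01/kWh → €7,310.34
June 3 – September 19, 2018: 109 days × 4778 kWh/day = 520,802 kWh at €0.11/kWh → €57,288.22
September 20 – December 31, 2018: 103 days × 4778 kWh/day = 492,134 kWh at €0.05/kWh → €24,606.70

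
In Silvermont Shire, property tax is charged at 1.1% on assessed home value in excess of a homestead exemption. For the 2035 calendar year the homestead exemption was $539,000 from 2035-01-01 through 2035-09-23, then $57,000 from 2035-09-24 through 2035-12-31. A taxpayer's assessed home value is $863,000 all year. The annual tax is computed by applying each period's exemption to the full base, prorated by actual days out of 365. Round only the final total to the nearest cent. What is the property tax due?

$5,002.08

2035-01-01 to 2035-09-23: 266 days, exemption $539,000 → ($863,000 − $539,000) × 1.1% × 266/365 = $2,597.3260
2035-09-24 to 2035-12-31: 99 days, exemption $57,000 → ($863,000 − $57,000) × 1.1% × 99/365 = $2,404.7507
Total = $5,002.0767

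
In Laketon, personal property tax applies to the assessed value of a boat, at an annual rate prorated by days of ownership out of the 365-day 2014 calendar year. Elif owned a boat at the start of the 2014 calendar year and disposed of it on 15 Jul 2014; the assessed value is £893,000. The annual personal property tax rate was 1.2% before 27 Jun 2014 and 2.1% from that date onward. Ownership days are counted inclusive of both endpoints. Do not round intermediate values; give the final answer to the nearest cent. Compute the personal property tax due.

1 Jan – 26 Jun 2014: 177 days at 1.2% → £893,000 × 1.2% × 177/365 = £5,196.5260
27 Jun – 15 Jul 2014: 19 days at 2.1% → £893,000 × 2.1% × 19/365 = £976.1836
Total = £6,172.7096

£6,172.71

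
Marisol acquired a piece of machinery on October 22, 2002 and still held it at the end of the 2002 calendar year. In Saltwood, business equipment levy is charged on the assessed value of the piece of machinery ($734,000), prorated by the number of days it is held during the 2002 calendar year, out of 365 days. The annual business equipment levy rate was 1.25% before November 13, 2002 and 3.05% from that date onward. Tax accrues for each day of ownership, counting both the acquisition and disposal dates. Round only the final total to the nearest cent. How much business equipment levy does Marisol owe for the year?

$3,558.39

October 22 – November 12, 2002: 22 days at 1.25% → $734,000 × 1.25% × 22/365 = $553.0137
November 13 – December 31, 2002: 49 days at 3.05% → $734,000 × 3.05% × 49/365 = $3,005.3781
Total = $3,558.3918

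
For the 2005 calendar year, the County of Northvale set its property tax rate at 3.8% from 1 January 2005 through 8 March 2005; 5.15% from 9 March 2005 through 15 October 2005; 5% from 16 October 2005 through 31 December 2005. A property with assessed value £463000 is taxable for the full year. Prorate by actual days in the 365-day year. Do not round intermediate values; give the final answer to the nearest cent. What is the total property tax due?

1 January – 8 March 2005: 67 days at 3.8% → £463000 × 3.8% × 67/365 = £3229.5836
9 March – 15 October 2005: 221 days at 5.15% → £463000 × 5.15% × 221/365 = £14437.3548
16 October – 31 December 2005: 77 days at 5% → £463000 × 5% × 77/365 = £4883.6986
Total = £22550.6370

£22550.64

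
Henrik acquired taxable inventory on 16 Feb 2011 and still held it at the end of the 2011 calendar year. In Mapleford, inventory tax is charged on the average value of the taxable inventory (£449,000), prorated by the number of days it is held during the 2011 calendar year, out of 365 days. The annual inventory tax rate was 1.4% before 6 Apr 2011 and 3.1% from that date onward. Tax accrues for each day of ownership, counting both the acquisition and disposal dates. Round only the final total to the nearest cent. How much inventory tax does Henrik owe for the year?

£11,140.12

16 Feb – 5 Apr 2011: 49 days at 1.4% → £449,000 × 1.4% × 49/365 = £843.8740
6 Apr – 31 Dec 2011: 270 days at 3.1% → £449,000 × 3.1% × 270/365 = £10,296.2466
Total = £11,140.1205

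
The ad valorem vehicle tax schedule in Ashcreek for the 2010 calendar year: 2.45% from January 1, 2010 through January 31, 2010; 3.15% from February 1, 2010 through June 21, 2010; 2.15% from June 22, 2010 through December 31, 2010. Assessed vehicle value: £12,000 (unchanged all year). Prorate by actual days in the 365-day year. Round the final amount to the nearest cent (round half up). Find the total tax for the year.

£307.41

January 1 – January 31, 2010: 31 days at 2.45% → £12,000 × 2.45% × 31/365 = £24.9699
February 1 – June 21, 2010: 141 days at 3.15% → £12,000 × 3.15% × 141/365 = £146.0219
June 22 – December 31, 2010: 193 days at 2.15% → £12,000 × 2.15% × 193/365 = £136.4219
Total = £307.4137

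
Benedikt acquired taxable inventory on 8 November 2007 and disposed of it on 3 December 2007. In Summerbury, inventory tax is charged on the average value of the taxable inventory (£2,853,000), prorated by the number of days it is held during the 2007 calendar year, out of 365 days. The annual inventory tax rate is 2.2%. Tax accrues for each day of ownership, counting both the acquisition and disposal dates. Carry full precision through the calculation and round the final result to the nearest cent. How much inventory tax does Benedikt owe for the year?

£4,471.00

Days held (8 November – 3 December 2007): 26 out of 365
Tax = £2,853,000 × 2.2% × 26/365 = £4,471.0027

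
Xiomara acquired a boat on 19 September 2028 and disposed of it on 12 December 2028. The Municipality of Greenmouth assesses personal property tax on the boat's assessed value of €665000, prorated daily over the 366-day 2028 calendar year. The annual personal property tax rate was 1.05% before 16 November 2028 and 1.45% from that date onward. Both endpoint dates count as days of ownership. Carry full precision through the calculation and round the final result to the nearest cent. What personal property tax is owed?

€1817.85

19 September – 15 November 2028: 58 days at 1.05% → €665000 × 1.05% × 58/366 = €1106.5164
16 November – 12 December 2028: 27 days at 1.45% → €665000 × 1.45% × 27/366 = €711.3320
Total = €1817.8484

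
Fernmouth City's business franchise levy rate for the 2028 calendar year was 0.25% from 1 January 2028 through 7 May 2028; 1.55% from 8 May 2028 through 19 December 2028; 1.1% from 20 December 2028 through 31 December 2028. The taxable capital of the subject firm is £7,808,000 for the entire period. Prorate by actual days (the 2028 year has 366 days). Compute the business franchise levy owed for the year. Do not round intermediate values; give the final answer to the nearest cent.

1 January – 7 May 2028: 128 days at 0.25% → £7,808,000 × 0.25% × 128/366 = £6,826.6667
8 May – 19 December 2028: 226 days at 1.55% → £7,808,000 × 1.55% × 226/366 = £74,730.6667
20 December – 31 December 2028: 12 days at 1.1% → £7,808,000 × 1.1% × 12/366 = £2,816.0000
Total = £84,373.3333

£84,373.33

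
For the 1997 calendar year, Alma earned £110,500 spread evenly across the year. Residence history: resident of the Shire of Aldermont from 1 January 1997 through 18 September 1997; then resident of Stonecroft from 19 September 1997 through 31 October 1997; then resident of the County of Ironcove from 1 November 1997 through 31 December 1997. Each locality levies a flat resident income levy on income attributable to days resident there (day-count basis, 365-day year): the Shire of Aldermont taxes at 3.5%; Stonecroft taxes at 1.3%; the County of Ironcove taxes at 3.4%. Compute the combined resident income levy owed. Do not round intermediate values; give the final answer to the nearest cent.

The Shire of Aldermont, 1 January – 18 September 1997: 261 days → £110,500 × 3.5% × 261/365 = £2,765.5274
Stonecroft, 19 September – 31 October 1997: 43 days → £110,500 × 1.3% × 43/365 = £169.2315
The County of Ironcove, 1 November – 31 December 1997: 61 days → £110,500 × 3.4% × 61/365 = £627.8822
Total = £3,562.6411

£3,562.64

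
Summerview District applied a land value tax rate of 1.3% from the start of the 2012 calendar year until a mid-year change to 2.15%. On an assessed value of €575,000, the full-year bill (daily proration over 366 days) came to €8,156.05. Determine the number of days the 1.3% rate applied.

Let d = days at the first rate; then 366 − d days at the second rate.
€575,000 × [1.3%·d + 2.15%·(366−d)] / 366 = €8,156.05
Solving gives d = 315, so the new rate took effect on November 11, 2012.

315 days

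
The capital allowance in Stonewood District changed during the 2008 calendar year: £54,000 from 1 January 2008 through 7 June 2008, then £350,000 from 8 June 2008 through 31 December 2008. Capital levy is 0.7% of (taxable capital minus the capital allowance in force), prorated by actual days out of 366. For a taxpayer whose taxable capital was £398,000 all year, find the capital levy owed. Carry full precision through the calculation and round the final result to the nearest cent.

£1,236.13

1 January – 7 June 2008: 159 days, exemption £54,000 → (£398,000 − £54,000) × 0.7% × 159/366 = £1,046.0984
8 June – 31 December 2008: 207 days, exemption £350,000 → (£398,000 − £350,000) × 0.7% × 207/366 = £190.0328
Total = £1,236.1311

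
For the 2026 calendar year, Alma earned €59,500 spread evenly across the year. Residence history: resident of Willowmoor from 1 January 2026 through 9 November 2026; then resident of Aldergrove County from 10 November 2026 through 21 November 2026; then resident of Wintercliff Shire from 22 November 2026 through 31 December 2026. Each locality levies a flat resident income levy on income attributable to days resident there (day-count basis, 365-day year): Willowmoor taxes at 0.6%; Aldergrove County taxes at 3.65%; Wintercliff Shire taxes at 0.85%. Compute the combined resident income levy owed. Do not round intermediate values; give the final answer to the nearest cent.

€432.96

Willowmoor, 1 January – 9 November 2026: 313 days → €59,500 × 0.6% × 313/365 = €306.1397
Aldergrove County, 10 November – 21 November 2026: 12 days → €59,500 × 3.65% × 12/365 = €71.4000
Wintercliff Shire, 22 November – 31 December 2026: 40 days → €59,500 × 0.85% × 40/365 = €55.4247
Total = €432.9644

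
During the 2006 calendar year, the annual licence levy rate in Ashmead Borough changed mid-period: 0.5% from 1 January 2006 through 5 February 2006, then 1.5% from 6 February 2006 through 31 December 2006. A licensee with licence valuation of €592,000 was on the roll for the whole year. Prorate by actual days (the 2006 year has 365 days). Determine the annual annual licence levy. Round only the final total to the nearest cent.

1 January – 5 February 2006: 36 days at 0.5% → €592,000 × 0.5% × 36/365 = €291.9452
6 February – 31 December 2006: 329 days at 1.5% → €592,000 × 1.5% × 329/365 = €8,004.1644
Total = €8,296.1096

€8,296.11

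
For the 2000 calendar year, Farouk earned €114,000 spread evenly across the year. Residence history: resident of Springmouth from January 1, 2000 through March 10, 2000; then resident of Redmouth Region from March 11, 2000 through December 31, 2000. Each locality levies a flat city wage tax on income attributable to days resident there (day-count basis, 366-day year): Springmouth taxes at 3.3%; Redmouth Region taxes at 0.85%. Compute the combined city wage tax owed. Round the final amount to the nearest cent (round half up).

€1,503.18

Springmouth, January 1 – March 10, 2000: 70 days → €114,000 × 3.3% × 70/366 = €719.5082
Redmouth Region, March 11 – December 31, 2000: 296 days → €114,000 × 0.85% × 296/366 = €783.6721
Total = €1,503.1803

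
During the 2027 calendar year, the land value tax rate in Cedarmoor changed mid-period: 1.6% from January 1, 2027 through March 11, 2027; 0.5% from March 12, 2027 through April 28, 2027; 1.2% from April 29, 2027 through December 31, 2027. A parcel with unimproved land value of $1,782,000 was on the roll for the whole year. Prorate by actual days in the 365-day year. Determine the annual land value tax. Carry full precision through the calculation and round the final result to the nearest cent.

January 1 – March 11, 2027: 70 days at 1.6% → $1,782,000 × 1.6% × 70/365 = $5,468.0548
March 12 – April 28, 2027: 48 days at 0.5% → $1,782,000 × 0.5% × 48/365 = $1,171.7260
April 29 – December 31, 2027: 247 days at 1.2% → $1,782,000 × 1.2% × 247/365 = $14,470.8164
Total = $21,110.5973

$21,110.60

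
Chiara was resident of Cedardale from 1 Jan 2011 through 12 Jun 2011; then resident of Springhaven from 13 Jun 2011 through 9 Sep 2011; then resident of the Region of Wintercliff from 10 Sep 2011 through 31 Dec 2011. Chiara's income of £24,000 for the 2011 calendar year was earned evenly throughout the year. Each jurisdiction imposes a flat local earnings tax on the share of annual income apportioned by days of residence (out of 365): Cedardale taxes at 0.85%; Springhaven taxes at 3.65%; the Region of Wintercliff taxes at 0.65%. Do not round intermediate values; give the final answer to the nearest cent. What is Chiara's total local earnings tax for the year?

Cedardale, 1 Jan – 12 Jun 2011: 163 days → £24,000 × 0.85% × 163/365 = £91.1014
Springhaven, 13 Jun – 9 Sep 2011: 89 days → £24,000 × 3.65% × 89/365 = £213.6000
The Region of Wintercliff, 10 Sep – 31 Dec 2011: 113 days → £24,000 × 0.65% × 113/365 = £48.2959
Total = £352.9973

£353.00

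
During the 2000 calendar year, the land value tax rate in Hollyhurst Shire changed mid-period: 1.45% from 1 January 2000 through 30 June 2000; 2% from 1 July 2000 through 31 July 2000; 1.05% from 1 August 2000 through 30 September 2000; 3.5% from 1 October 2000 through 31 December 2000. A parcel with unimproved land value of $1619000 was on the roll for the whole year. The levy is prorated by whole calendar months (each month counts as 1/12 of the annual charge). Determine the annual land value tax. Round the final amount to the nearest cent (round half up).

$31435.58

1 January – 30 June 2000: 6 months at 1.45% → $1619000 × 1.45% × 6/12 = $11737.7500
1 July – 31 July 2000: 1 month at 2% → $1619000 × 2% × 1/12 = $2698.3333
1 August – 30 September 2000: 2 months at 1.05% → $1619000 × 1.05% × 2/12 = $2833.2500
1 October – 31 December 2000: 3 months at 3.5% → $1619000 × 3.5% × 3/12 = $14166.2500
Total = $31435.5833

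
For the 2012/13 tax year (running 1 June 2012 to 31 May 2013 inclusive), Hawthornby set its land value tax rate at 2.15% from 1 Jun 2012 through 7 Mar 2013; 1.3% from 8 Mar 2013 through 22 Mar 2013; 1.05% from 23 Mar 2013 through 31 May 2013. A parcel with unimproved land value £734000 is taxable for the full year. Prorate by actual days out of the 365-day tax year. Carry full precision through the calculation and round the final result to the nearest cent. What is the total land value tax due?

£13976.16

1 Jun 2012 – 7 Mar 2013: 280 days at 2.15% → £734000 × 2.15% × 280/365 = £12105.9726
8 Mar – 22 Mar 2013: 15 days at 1.3% → £734000 × 1.3% × 15/365 = £392.1370
23 Mar – 31 May 2013: 70 days at 1.05% → £734000 × 1.05% × 70/365 = £1478.0548
Total = £13976.1644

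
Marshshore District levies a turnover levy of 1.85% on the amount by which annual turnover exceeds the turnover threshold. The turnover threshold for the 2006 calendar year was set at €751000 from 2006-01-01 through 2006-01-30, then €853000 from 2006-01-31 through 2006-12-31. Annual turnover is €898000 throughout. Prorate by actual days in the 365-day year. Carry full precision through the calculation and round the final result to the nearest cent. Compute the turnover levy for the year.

2006-01-01 to 2006-01-30: 30 days, exemption €751000 → (€898000 − €751000) × 1.85% × 30/365 = €223.5205
2006-01-31 to 2006-12-31: 335 days, exemption €853000 → (€898000 − €853000) × 1.85% × 335/365 = €764.0753
Total = €987.5959

€987.60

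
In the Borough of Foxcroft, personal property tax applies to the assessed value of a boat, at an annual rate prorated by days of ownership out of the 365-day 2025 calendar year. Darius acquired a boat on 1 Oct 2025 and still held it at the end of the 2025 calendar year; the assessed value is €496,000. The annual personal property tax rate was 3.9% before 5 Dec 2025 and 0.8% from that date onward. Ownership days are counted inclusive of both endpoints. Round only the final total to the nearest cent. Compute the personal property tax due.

€3,738.35

1 Oct – 4 Dec 2025: 65 days at 3.9% → €496,000 × 3.9% × 65/365 = €3,444.8219
5 Dec – 31 Dec 2025: 27 days at 0.8% → €496,000 × 0.8% × 27/365 = €293.5233
Total = €3,738.3452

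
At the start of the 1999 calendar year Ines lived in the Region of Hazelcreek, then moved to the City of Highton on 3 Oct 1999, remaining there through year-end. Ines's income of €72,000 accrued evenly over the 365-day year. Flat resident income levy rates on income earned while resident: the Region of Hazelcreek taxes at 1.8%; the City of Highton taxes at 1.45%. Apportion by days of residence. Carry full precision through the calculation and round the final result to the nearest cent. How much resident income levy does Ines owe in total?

€1,233.86

The Region of Hazelcreek, 1 Jan – 2 Oct 1999: 275 days → €72,000 × 1.8% × 275/365 = €976.4384
The City of Highton, 3 Oct – 31 Dec 1999: 90 days → €72,000 × 1.45% × 90/365 = €257.4247
Total = €1,233.8630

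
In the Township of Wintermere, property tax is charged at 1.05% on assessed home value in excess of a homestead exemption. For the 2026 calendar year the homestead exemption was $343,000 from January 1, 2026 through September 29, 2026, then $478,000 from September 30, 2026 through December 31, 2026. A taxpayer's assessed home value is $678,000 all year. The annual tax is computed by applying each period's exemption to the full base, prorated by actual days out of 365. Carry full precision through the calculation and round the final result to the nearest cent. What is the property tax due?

$3,156.33

January 1 – September 29, 2026: 272 days, exemption $343,000 → ($678,000 − $343,000) × 1.05% × 272/365 = $2,621.2603
September 30 – December 31, 2026: 93 days, exemption $478,000 → ($678,000 − $478,000) × 1.05% × 93/365 = $535.0685
Total = $3,156.3288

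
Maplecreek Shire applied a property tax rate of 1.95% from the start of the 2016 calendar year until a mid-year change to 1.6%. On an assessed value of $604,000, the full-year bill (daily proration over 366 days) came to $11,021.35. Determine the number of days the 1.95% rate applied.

235 days

Let d = days at the first rate; then 366 − d days at the second rate.
$604,000 × [1.95%·d + 1.6%·(366−d)] / 366 = $11,021.35
Solving gives d = 235, so the new rate took effect on 23 Aug 2016.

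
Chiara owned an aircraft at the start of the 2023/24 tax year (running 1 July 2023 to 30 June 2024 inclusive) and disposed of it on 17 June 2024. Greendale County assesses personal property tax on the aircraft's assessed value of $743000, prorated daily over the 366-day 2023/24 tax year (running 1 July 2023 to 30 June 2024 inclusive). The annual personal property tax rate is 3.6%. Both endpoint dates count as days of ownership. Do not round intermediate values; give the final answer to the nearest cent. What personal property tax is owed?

$25797.93

Days held (1 July 2023 – 17 June 2024): 353 out of 366
Tax = $743000 × 3.6% × 353/366 = $25797.9344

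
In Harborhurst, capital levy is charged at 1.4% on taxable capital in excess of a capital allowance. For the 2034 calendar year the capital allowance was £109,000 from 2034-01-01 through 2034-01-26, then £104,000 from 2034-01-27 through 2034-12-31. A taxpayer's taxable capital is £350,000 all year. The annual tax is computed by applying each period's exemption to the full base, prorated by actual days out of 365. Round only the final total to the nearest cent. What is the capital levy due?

£3,439.01

2034-01-01 to 2034-01-26: 26 days, exemption £109,000 → (£350,000 − £109,000) × 1.4% × 26/365 = £240.3397
2034-01-27 to 2034-12-31: 339 days, exemption £104,000 → (£350,000 − £104,000) × 1.4% × 339/365 = £3,198.6740
Total = £3,439.0137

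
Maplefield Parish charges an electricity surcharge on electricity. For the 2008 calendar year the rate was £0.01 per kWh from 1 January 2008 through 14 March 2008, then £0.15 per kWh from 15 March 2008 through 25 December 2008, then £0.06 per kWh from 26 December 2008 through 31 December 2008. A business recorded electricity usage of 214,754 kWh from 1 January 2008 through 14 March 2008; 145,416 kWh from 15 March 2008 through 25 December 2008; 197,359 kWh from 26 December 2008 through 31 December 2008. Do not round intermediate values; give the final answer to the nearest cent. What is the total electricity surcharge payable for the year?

1 January – 14 March 2008: 214,754 kWh at £0.01/kWh → £2147.54
15 March – 25 December 2008: 145,416 kWh at £0.15/kWh → £21812.40
26 December – 31 December 2008: 197,359 kWh at £0.06/kWh → £11841.54

£35801.48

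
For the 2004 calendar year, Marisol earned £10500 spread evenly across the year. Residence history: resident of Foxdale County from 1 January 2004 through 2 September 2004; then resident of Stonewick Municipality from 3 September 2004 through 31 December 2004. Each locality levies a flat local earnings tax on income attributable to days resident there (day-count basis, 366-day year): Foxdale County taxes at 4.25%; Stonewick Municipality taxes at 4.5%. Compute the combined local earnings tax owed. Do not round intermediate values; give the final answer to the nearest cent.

£454.86

Foxdale County, 1 January – 2 September 2004: 246 days → £10500 × 4.25% × 246/366 = £299.9385
Stonewick Municipality, 3 September – 31 December 2004: 120 days → £10500 × 4.5% × 120/366 = £154.9180
Total = £454.8566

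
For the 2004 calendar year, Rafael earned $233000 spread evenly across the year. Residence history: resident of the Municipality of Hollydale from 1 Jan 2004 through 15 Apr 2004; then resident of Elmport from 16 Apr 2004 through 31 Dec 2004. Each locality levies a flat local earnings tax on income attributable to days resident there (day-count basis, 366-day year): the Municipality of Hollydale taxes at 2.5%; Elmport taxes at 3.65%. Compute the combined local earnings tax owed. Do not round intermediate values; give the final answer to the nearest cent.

$7728.47

The Municipality of Hollydale, 1 Jan – 15 Apr 2004: 106 days → $233000 × 2.5% × 106/366 = $1687.0219
Elmport, 16 Apr – 31 Dec 2004: 260 days → $233000 × 3.65% × 260/366 = $6041.4481
Total = $7728.4699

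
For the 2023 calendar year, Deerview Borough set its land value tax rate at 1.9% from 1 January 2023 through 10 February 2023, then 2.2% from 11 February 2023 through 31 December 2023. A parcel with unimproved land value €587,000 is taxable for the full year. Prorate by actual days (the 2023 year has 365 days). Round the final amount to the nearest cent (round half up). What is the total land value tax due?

€12,716.19

1 January – 10 February 2023: 41 days at 1.9% → €587,000 × 1.9% × 41/365 = €1,252.8027
11 February – 31 December 2023: 324 days at 2.2% → €587,000 × 2.2% × 324/365 = €11,463.3863
Total = €12,716.1890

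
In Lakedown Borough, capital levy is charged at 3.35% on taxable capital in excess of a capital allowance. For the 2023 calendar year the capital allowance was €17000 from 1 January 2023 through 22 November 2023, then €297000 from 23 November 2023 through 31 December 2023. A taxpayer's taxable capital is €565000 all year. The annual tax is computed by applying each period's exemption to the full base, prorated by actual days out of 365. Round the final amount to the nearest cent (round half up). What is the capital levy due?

€17355.75

1 January – 22 November 2023: 326 days, exemption €17000 → (€565000 − €17000) × 3.35% × 326/365 = €16396.4603
23 November – 31 December 2023: 39 days, exemption €297000 → (€565000 − €297000) × 3.35% × 39/365 = €959.2932
Total = €17355.7534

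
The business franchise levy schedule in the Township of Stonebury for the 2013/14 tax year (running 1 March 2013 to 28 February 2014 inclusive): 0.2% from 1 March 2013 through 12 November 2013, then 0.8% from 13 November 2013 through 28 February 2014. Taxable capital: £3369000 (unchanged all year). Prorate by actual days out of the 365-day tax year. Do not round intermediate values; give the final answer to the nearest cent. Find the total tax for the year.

£12719.13

1 March – 12 November 2013: 257 days at 0.2% → £3369000 × 0.2% × 257/365 = £4744.2904
13 November 2013 – 28 February 2014: 108 days at 0.8% → £3369000 × 0.8% × 108/365 = £7974.8384
Total = £12719.1288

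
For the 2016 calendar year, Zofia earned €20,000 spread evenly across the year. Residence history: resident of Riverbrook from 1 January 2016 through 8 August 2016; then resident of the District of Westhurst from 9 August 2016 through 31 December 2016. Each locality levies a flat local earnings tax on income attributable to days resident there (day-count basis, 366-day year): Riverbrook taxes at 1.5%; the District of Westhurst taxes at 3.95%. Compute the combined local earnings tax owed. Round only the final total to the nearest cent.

€494.13

Riverbrook, 1 January – 8 August 2016: 221 days → €20,000 × 1.5% × 221/366 = €181.1475
The District of Westhurst, 9 August – 31 December 2016: 145 days → €20,000 × 3.95% × 145/366 = €312.9781
Total = €494.1257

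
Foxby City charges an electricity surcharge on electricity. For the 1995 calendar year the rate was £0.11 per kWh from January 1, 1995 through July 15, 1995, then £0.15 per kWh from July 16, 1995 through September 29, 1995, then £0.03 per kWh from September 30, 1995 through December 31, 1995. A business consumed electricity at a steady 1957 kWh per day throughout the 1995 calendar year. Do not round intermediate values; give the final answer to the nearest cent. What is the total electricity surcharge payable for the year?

£69,962.75

January 1 – July 15, 1995: 196 days × 1957 kWh/day = 383,572 kWh at £0.11/kWh → £42,192.92
July 16 – September 29, 1995: 76 days × 1957 kWh/day = 148,732 kWh at £0.15/kWh → £22,309.80
September 30 – December 31, 1995: 93 days × 1957 kWh/day = 182,001 kWh at £0.03/kWh → £5,460.03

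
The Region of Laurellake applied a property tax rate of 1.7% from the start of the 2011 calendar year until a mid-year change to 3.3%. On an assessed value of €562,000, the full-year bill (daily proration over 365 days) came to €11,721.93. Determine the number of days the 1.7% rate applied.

Let d = days at the first rate; then 365 − d days at the second rate.
€562,000 × [1.7%·d + 3.3%·(365−d)] / 365 = €11,721.93
Solving gives d = 277, so the new rate took effect on October 5, 2011.

277 days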